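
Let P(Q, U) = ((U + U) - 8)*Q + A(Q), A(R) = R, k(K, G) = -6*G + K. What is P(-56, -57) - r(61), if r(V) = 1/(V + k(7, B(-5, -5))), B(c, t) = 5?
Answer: 257487/38 ≈ 6776.0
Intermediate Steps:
k(K, G) = K - 6*G
r(V) = 1/(-23 + V) (r(V) = 1/(V + (7 - 6*5)) = 1/(V + (7 - 30)) = 1/(V - 23) = 1/(-23 + V))
P(Q, U) = Q + Q*(-8 + 2*U) (P(Q, U) = ((U + U) - 8)*Q + Q = (2*U - 8)*Q + Q = (-8 + 2*U)*Q + Q = Q*(-8 + 2*U) + Q = Q + Q*(-8 + 2*U))
P(-56, -57) - r(61) = -56*(-7 + 2*(-57)) - 1/(-23 + 61) = -56*(-7 - 114) - 1/38 = -56*(-121) - 1*1/38 = 6776 - 1/38 = 257487/38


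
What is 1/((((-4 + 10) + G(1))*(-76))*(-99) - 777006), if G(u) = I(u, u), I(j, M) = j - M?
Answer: -1/731862 ≈ -1.3664e-6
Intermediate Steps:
G(u) = 0 (G(u) = u - u = 0)
1/((((-4 + 10) + G(1))*(-76))*(-99) - 777006) = 1/((((-4 + 10) + 0)*(-76))*(-99) - 777006) = 1/(((6 + 0)*(-76))*(-99) - 777006) = 1/((6*(-76))*(-99) - 777006) = 1/(-456*(-99) - 777006) = 1/(45144 - 777006) = 1/(-731862) = -1/731862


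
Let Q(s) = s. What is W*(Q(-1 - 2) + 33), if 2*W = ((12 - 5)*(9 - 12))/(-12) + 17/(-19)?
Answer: 975/76 ≈ 12.829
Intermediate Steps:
W = 65/152 (W = (((12 - 5)*(9 - 12))/(-12) + 17/(-19))/2 = ((7*(-3))*(-1/12) + 17*(-1/19))/2 = (-21*(-1/12) - 17/19)/2 = (7/4 - 17/19)/2 = (½)*(65/76) = 65/152 ≈ 0.42763)
W*(Q(-1 - 2) + 33) = 65*((-1 - 2) + 33)/152 = 65*(-3 + 33)/152 = (65/152)*30 = 975/76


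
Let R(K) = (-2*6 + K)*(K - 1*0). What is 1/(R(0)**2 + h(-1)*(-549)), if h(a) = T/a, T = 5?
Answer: 1/2745 ≈ 0.00036430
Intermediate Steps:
h(a) = 5/a
R(K) = K*(-12 + K) (R(K) = (-12 + K)*(K + 0) = (-12 + K)*K = K*(-12 + K))
1/(R(0)**2 + h(-1)*(-549)) = 1/((0*(-12 + 0))**2 + (5/(-1))*(-549)) = 1/((0*(-12))**2 + (5*(-1))*(-549)) = 1/(0**2 - 5*(-549)) = 1/(0 + 2745) = 1/2745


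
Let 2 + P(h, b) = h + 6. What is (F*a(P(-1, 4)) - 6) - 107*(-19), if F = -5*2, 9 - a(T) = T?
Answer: 1967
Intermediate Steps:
P(h, b) = 4 + h (P(h, b) = -2 + (h + 6) = -2 + (6 + h) = 4 + h)
a(T) = 9 - T
F = -10
(F*a(P(-1, 4)) - 6) - 107*(-19) = (-10*(9 - (4 - 1)) - 6) - 107*(-19) = (-10*(9 - 1*3) - 6) + 2033 = (-10*(9 - 3) - 6) + 2033 = (-10*6 - 6) + 2033 = (-60 - 6) + 2033 = -66 + 2033 = 1967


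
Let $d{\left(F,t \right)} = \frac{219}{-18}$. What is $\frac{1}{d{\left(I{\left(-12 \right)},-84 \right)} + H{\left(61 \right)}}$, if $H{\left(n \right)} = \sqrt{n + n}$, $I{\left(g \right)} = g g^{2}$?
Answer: $- \frac{438}{937} - \frac{36 \sqrt{122}}{937} \approx -0.89182$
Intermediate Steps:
$I{\left(g \right)} = g^{3}$
$H{\left(n \right)} = \sqrt{2} \sqrt{n}$ ($H{\left(n \right)} = \sqrt{2 n} = \sqrt{2} \sqrt{n}$)
$d{\left(F,t \right)} = - \frac{73}{6}$ ($d{\left(F,t \right)} = 219 \left(- \frac{1}{18}\right) = - \frac{73}{6}$)
$\frac{1}{d{\left(I{\left(-12 \right)},-84 \right)} + H{\left(61 \right)}} = \frac{1}{- \frac{73}{6} + \sqrt{2} \sqrt{61}} = \frac{1}{- \frac{73}{6} + \sqrt{122}}$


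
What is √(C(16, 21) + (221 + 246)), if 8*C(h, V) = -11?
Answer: 5*√298/4 ≈ 21.578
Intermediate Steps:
C(h, V) = -11/8 (C(h, V) = (⅛)*(-11) = -11/8)
√(C(16, 21) + (221 + 246)) = √(-11/8 + (221 + 246)) = √(-11/8 + 467) = √(3725/8) = 5*√298/4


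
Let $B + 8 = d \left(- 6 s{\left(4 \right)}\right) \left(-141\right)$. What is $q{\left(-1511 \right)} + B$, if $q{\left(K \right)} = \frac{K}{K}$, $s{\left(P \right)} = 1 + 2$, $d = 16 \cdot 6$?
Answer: $243641$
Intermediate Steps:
$d = 96$
$s{\left(P \right)} = 3$
$q{\left(K \right)} = 1$
$B = 243640$ ($B = -8 + 96 \left(\left(-6\right) 3\right) \left(-141\right) = -8 + 96 \left(-18\right) \left(-141\right) = -8 - -243648 = -8 + 243648 = 243640$)
$q{\left(-1511 \right)} + B = 1 + 243640 = 243641$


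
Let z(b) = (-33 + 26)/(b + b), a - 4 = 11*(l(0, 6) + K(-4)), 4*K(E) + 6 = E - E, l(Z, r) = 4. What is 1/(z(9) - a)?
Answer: -9/287 ≈ -0.031359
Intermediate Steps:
K(E) = -3/2 (K(E) = -3/2 + (E - E)/4 = -3/2 + (¼)*0 = -3/2 + 0 = -3/2)
a = 63/2 (a = 4 + 11*(4 - 3/2) = 4 + 11*(5/2) = 4 + 55/2 = 63/2 ≈ 31.500)
z(b) = -7/(2*b) (z(b) = -7*1/(2*b) = -7/(2*b))
1/(z(9) - a) = 1/(-7/2/9 - 1*63/2) = 1/(-7/2*⅑ - 63/2) = 1/(-7/18 - 63/2) = 1/(-287/9) = -9/287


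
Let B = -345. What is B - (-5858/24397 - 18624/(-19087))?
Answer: -160997169037/465665539 ≈ -345.74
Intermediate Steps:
B - (-5858/24397 - 18624/(-19087)) = -345 - (-5858/24397 - 18624/(-19087)) = -345 - (-5858*1/24397 - 18624*(-1/19087)) = -345 - (-5858/24397 + 18624/19087) = -345 - 1*342558082/465665539 = -345 - 342558082/465665539 = -160997169037/465665539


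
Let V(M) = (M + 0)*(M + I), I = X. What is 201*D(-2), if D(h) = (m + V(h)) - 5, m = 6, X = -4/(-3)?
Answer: 469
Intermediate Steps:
X = 4/3 (X = -4*(-1/3) = 4/3 ≈ 1.3333)
I = 4/3 ≈ 1.3333
V(M) = M*(4/3 + M) (V(M) = (M + 0)*(M + 4/3) = M*(4/3 + M))
D(h) = 1 + h*(4 + 3*h)/3 (D(h) = (6 + h*(4 + 3*h)/3) - 5 = 1 + h*(4 + 3*h)/3)
201*D(-2) = 201*(1 + (1/3)*(-2)*(4 + 3*(-2))) = 201*(1 + (1/3)*(-2)*(4 - 6)) = 201*(1 + (1/3)*(-2)*(-2)) = 201*(1 + 4/3) = 201*(7/3) = 469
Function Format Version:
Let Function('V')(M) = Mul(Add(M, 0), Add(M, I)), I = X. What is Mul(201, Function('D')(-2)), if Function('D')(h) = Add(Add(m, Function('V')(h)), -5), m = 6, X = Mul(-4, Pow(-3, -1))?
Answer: 469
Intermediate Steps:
X = Rational(4, 3) (X = Mul(-4, Rational(-1, 3)) = Rational(4, 3) ≈ 1.3333)
I = Rational(4, 3) ≈ 1.3333
Function('V')(M) = Mul(M, Add(Rational(4, 3), M)) (Function('V')(M) = Mul(Add(M, 0), Add(M, Rational(4, 3))) = Mul(M, Add(Rational(4, 3), M)))
Function('D')(h) = Add(1, Mul(Rational(1, 3), h, Add(4, Mul(3, h)))) (Function('D')(h) = Add(Add(6, Mul(Rational(1, 3), h, Add(4, Mul(3, h)))), -5) = Add(1, Mul(Rational(1, 3), h, Add(4, Mul(3, h)))))
Mul(201, Function('D')(-2)) = Mul(201, Add(1, Mul(Rational(1, 3), -2, Add(4, Mul(3, -2))))) = Mul(201, Add(1, Mul(Rational(1, 3), -2, Add(4, -6)))) = Mul(201, Add(1, Mul(Rational(1, 3), -2, -2))) = Mul(201, Add(1, Rational(4, 3))) = Mul(201, Rational(7, 3)) = 469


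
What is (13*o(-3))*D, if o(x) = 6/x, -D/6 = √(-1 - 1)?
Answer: 156*I*√2 ≈ 220.62*I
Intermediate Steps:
D = -6*I*√2 (D = -6*√(-1 - 1) = -6*I*√2 ≈ -8.4853*I)
(13*o(-3))*D = (13*(6/(-3)))*(-6*I*√2) = (13*(6*(-⅓)))*(-6*I*√2) = (13*(-2))*(-6*I*√2) = -(-156)*I*√2 = 156*I*√2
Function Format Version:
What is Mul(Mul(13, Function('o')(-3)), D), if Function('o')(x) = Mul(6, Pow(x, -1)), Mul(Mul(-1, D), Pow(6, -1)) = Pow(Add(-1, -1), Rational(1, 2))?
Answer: Mul(156, I, Pow(2, Rational(1, 2))) ≈ Mul(220.62, I)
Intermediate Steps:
D = Mul(-6, I, Pow(2, Rational(1, 2))) (D = Mul(-6, Pow(Add(-1, -1), Rational(1, 2))) = Mul(-6, Pow(-2, Rational(1, 2))) = Mul(-6, Mul(I, Pow(2, Rational(1, 2)))) = Mul(-6, I, Pow(2, Rational(1, 2))) ≈ Mul(-8.4853, I))
Mul(Mul(13, Function('o')(-3)), D) = Mul(Mul(13, Mul(6, Pow(-3, -1))), Mul(-6, I, Pow(2, Rational(1, 2)))) = Mul(Mul(13, Mul(6, Rational(-1, 3))), Mul(-6, I, Pow(2, Rational(1, 2)))) = Mul(Mul(13, -2), Mul(-6, I, Pow(2, Rational(1, 2)))) = Mul(-26, Mul(-6, I, Pow(2, Rational(1, 2)))) = Mul(156, I, Pow(2, Rational(1, 2)))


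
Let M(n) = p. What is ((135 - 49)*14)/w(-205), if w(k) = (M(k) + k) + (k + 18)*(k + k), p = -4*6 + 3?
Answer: 301/19111 ≈ 0.015750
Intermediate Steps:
p = -21 (p = -24 + 3 = -21)
M(n) = -21
w(k) = -21 + k + 2*k*(18 + k) (w(k) = (-21 + k) + (k + 18)*(k + k) = (-21 + k) + (18 + k)*(2*k) = (-21 + k) + 2*k*(18 + k) = -21 + k + 2*k*(18 + k))
((135 - 49)*14)/w(-205) = ((135 - 49)*14)/(-21 + 2*(-205)² + 37*(-205)) = (86*14)/(-21 + 2*42025 - 7585) = 1204/(-21 + 84050 - 7585) = 1204/76444 = 1204*(1/76444) = 301/19111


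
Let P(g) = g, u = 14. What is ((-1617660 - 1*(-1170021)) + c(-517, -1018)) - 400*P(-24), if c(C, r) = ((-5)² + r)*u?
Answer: -451941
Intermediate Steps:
c(C, r) = 350 + 14*r (c(C, r) = ((-5)² + r)*14 = (25 + r)*14 = 350 + 14*r)
((-1617660 - 1*(-1170021)) + c(-517, -1018)) - 400*P(-24) = ((-1617660 - 1*(-1170021)) + (350 + 14*(-1018))) - 400*(-24) = ((-1617660 + 1170021) + (350 - 14252)) + 9600 = (-447639 - 13902) + 9600 = -461541 + 9600 = -451941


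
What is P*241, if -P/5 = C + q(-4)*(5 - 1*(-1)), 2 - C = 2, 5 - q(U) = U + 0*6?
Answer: -65070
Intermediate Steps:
q(U) = 5 - U (q(U) = 5 - (U + 0*6) = 5 - (U + 0) = 5 - U)
C = 0 (C = 2 - 1*2 = 2 - 2 = 0)
P = -270 (P = -5*(0 + (5 - 1*(-4))*(5 - 1*(-1))) = -5*(0 + (5 + 4)*(5 + 1)) = -5*(0 + 9*6) = -5*(0 + 54) = -5*54 = -270)
P*241 = -270*241 = -65070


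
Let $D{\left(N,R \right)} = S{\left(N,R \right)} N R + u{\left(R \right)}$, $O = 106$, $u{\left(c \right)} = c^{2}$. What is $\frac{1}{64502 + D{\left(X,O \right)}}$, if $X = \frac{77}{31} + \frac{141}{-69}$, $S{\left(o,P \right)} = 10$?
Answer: $\frac{713}{54334034} \approx 1.3123 \cdot 10^{-5}$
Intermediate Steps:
$X = \frac{314}{713}$ ($X = 77 \cdot \frac{1}{31} + 141 \left(- \frac{1}{69}\right) = \frac{77}{31} - \frac{47}{23} = \frac{314}{713} \approx 0.44039$)
$D{\left(N,R \right)} = R^{2} + 10 N R$ ($D{\left(N,R \right)} = 10 N R + R^{2} = R^{2} + 10 N R$)
$\frac{1}{64502 + D{\left(X,O \right)}} = \frac{1}{64502 + 106 \left(106 + 10 \cdot \frac{314}{713}\right)} = \frac{1}{64502 + 106 \left(106 + \frac{3140}{713}\right)} = \frac{1}{64502 + 106 \cdot \frac{78718}{713}} = \frac{1}{64502 + \frac{8344108}{713}} = \frac{1}{\frac{54334034}{713}} = \frac{713}{54334034}$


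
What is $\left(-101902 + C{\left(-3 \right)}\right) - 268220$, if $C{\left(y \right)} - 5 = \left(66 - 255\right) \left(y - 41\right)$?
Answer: $-361801$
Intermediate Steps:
$C{\left(y \right)} = 7754 - 189 y$ ($C{\left(y \right)} = 5 + \left(66 - 255\right) \left(y - 41\right) = 5 - 189 \left(-41 + y\right) = 5 - \left(-7749 + 189 y\right) = 7754 - 189 y$)
$\left(-101902 + C{\left(-3 \right)}\right) - 268220 = \left(-101902 + \left(7754 - -567\right)\right) - 268220 = \left(-101902 + \left(7754 + 567\right)\right) - 268220 = \left(-101902 + 8321\right) - 268220 = -93581 - 268220 = -361801$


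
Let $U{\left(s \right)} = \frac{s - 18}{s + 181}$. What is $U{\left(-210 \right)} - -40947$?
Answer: $\frac{1187691}{29} \approx 40955.0$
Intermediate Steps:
$U{\left(s \right)} = \frac{-18 + s}{181 + s}$
$U{\left(-210 \right)} - -40947 = \frac{-18 - 210}{181 - 210} - -40947 = \frac{1}{-29} \left(-228\right) + 40947 = \left(- \frac{1}{29}\right) \left(-228\right) + 40947 = \frac{228}{29} + 40947 = \frac{1187691}{29}$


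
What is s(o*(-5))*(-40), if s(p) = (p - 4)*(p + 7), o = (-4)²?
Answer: -245280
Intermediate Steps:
o = 16
s(p) = (-4 + p)*(7 + p)
s(o*(-5))*(-40) = (-28 + (16*(-5))² + 3*(16*(-5)))*(-40) = (-28 + (-80)² + 3*(-80))*(-40) = (-28 + 6400 - 240)*(-40) = 6132*(-40) = -245280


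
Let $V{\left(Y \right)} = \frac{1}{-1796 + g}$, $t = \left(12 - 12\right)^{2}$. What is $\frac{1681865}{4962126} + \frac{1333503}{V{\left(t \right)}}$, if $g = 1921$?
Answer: $\frac{827126240104115}{4962126} \approx 1.6669 \cdot 10^{8}$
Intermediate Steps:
$t = 0$ ($t = 0^{2} = 0$)
$V{\left(Y \right)} = \frac{1}{125}$ ($V{\left(Y \right)} = \frac{1}{-1796 + 1921} = \frac{1}{125}$)
$\frac{1681865}{4962126} + \frac{1333503}{V{\left(t \right)}} = \frac{1681865}{4962126} + 1333503 \frac{1}{\frac{1}{125}} = 1681865 \cdot \frac{1}{4962126} + 1333503 \cdot 125 = \frac{1681865}{4962126} + 166687875 = \frac{827126240104115}{4962126}$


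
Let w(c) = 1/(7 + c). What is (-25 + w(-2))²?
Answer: 15376/25 ≈ 615.04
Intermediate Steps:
(-25 + w(-2))² = (-25 + 1/(7 - 2))² = (-25 + 1/5)² = (-25 + ⅕)² = (-124/5)² = 15376/25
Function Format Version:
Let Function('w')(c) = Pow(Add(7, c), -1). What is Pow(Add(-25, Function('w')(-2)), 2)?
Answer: Rational(15376, 25) ≈ 615.04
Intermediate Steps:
Pow(Add(-25, Function('w')(-2)), 2) = Pow(Add(-25, Pow(Add(7, -2), -1)), 2) = Pow(Add(-25, Pow(5, -1)), 2) = Pow(Add(-25, Rational(1, 5)), 2) = Pow(Rational(-124, 5), 2) = Rational(15376, 25)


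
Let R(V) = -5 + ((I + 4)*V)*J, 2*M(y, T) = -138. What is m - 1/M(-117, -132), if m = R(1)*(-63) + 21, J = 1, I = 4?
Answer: -11591/69 ≈ -167.99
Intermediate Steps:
M(y, T) = -69 (M(y, T) = (1/2)*(-138) = -69)
R(V) = -5 + 8*V (R(V) = -5 + ((4 + 4)*V)*1 = -5 + (8*V)*1 = -5 + 8*V)
m = -168 (m = (-5 + 8*1)*(-63) + 21 = (-5 + 8)*(-63) + 21 = 3*(-63) + 21 = -189 + 21 = -168)
m - 1/M(-117, -132) = -168 - 1/(-69) = -168 - 1*(-1/69) = -168 + 1/69 = -11591/69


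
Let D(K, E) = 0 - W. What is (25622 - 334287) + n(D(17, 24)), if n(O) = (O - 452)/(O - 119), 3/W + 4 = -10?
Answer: -513303570/1663 ≈ -3.0866e+5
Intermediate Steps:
W = -3/14 (W = 3/(-4 - 10) = 3/(-14) = 3*(-1/14) = -3/14 ≈ -0.21429)
D(K, E) = 3/14 (D(K, E) = 0 - 1*(-3/14) = 0 + 3/14 = 3/14)
n(O) = (-452 + O)/(-119 + O)
(25622 - 334287) + n(D(17, 24)) = (25622 - 334287) + (-452 + 3/14)/(-119 + 3/14) = -308665 - 6325/14/(-1663/14) = -308665 - 14/1663*(-6325/14) = -308665 + 6325/1663 = -513303570/1663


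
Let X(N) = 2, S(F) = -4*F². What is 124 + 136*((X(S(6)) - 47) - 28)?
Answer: -9804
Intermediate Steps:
124 + 136*((X(S(6)) - 47) - 28) = 124 + 136*((2 - 47) - 28) = 124 + 136*(-45 - 28) = 124 + 136*(-73) = 124 - 9928 = -9804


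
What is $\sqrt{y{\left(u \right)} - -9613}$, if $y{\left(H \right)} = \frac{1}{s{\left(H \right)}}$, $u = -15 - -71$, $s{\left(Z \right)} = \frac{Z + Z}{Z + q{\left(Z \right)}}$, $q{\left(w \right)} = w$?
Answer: $\sqrt{9614} \approx 98.051$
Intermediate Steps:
$s{\left(Z \right)} = 1$ ($s{\left(Z \right)} = \frac{Z + Z}{Z + Z} = \frac{2 Z}{2 Z} = 2 Z \frac{1}{2 Z} = 1$)
$u = 56$ ($u = -15 + 71 = 56$)
$y{\left(H \right)} = 1$ ($y{\left(H \right)} = 1^{-1} = 1$)
$\sqrt{y{\left(u \right)} - -9613} = \sqrt{1 - -9613} = \sqrt{1 + \left(-11253 + 20866\right)} = \sqrt{1 + 9613} = \sqrt{9614}$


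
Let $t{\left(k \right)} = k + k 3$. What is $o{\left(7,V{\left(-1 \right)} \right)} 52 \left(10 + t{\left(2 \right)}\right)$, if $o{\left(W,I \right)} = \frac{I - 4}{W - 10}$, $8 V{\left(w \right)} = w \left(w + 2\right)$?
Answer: $1287$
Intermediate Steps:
$t{\left(k \right)} = 4 k$ ($t{\left(k \right)} = k + 3 k = 4 k$)
$V{\left(w \right)} = \frac{w \left(2 + w\right)}{8}$ ($V{\left(w \right)} = \frac{w \left(w + 2\right)}{8} = \frac{w \left(2 + w\right)}{8}$)
$o{\left(W,I \right)} = \frac{-4 + I}{-10 + W}$
$o{\left(7,V{\left(-1 \right)} \right)} 52 \left(10 + t{\left(2 \right)}\right) = \frac{-4 + \frac{1}{8} \left(-1\right) \left(2 - 1\right)}{-10 + 7} \cdot 52 \left(10 + 4 \cdot 2\right) = \frac{-4 + \frac{1}{8} \left(-1\right) 1}{-3} \cdot 52 \left(10 + 8\right) = - \frac{-4 - \frac{1}{8}}{3} \cdot 52 \cdot 18 = \left(- \frac{1}{3}\right) \left(- \frac{33}{8}\right) 52 \cdot 18 = \frac{11}{8} \cdot 52 \cdot 18 = \frac{143}{2} \cdot 18 = 1287$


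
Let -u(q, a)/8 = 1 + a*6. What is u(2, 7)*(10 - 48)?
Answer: 13072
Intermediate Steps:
u(q, a) = -8 - 48*a (u(q, a) = -8*(1 + a*6) = -8*(1 + 6*a) = -8 - 48*a)
u(2, 7)*(10 - 48) = (-8 - 48*7)*(10 - 48) = (-8 - 336)*(-38) = -344*(-38) = 13072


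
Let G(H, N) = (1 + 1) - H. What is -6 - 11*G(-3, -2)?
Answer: -61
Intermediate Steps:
G(H, N) = 2 - H
-6 - 11*G(-3, -2) = -6 - 11*(2 - 1*(-3)) = -6 - 11*(2 + 3) = -6 - 11*5 = -6 - 55 = -61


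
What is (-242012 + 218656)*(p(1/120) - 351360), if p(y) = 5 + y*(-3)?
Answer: 82062479639/10 ≈ 8.2062e+9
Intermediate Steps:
p(y) = 5 - 3*y
(-242012 + 218656)*(p(1/120) - 351360) = (-242012 + 218656)*((5 - 3/120) - 351360) = -23356*((5 - 3*1/120) - 351360) = -23356*((5 - 1/40) - 351360) = -23356*(199/40 - 351360) = -23356*(-14054201/40) = 82062479639/10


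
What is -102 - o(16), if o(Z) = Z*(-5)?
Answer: -22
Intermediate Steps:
o(Z) = -5*Z
-102 - o(16) = -102 - (-5)*16 = -102 - 1*(-80) = -102 + 80 = -22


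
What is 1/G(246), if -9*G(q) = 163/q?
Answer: -2214/163 ≈ -13.583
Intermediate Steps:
G(q) = -163/(9*q)
1/G(246) = 1/(-163/9/246) = 1/(-163/9*1/246) = 1/(-163/2214) = -2214/163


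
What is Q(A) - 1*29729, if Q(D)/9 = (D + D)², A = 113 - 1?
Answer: 421855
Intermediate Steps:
A = 112
Q(D) = 36*D² (Q(D) = 9*(D + D)² = 9*(2*D)² = 9*(4*D²) = 36*D²)
Q(A) - 1*29729 = 36*112² - 1*29729 = 36*12544 - 29729 = 451584 - 29729 = 421855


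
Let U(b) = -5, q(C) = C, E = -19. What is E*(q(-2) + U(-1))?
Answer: 133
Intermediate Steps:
E*(q(-2) + U(-1)) = -19*(-2 - 5) = -19*(-7) = 133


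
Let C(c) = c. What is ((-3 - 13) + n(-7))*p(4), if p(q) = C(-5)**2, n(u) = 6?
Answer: -250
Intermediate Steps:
p(q) = 25 (p(q) = (-5)**2 = 25)
((-3 - 13) + n(-7))*p(4) = ((-3 - 13) + 6)*25 = (-16 + 6)*25 = -10*25 = -250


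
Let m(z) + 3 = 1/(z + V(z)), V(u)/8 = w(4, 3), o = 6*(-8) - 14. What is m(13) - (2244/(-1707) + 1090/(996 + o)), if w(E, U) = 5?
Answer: -39906051/14083319 ≈ -2.8336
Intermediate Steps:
o = -62 (o = -48 - 14 = -62)
V(u) = 40 (V(u) = 8*5 = 40)
m(z) = -3 + 1/(40 + z) (m(z) = -3 + 1/(z + 40) = -3 + 1/(40 + z))
m(13) - (2244/(-1707) + 1090/(996 + o)) = (-119 - 3*13)/(40 + 13) - (2244/(-1707) + 1090/(996 - 62)) = (-119 - 39)/53 - (2244*(-1/1707) + 1090/934) = (1/53)*(-158) - (-748/569 + 1090*(1/934)) = -158/53 - (-748/569 + 545/467) = -158/53 - 1*(-39211/265723) = -158/53 + 39211/265723 = -39906051/14083319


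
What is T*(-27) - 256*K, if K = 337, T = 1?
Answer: -86299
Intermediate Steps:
T*(-27) - 256*K = 1*(-27) - 256*337 = -27 - 86272 = -86299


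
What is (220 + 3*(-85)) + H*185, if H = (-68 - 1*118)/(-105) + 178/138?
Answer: 256636/483 ≈ 531.34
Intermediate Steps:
H = 7393/2415 (H = (-68 - 118)*(-1/105) + 178*(1/138) = -186*(-1/105) + 89/69 = 62/35 + 89/69 = 7393/2415 ≈ 3.0613)
(220 + 3*(-85)) + H*185 = (220 + 3*(-85)) + (7393/2415)*185 = (220 - 255) + 273541/483 = -35 + 273541/483 = 256636/483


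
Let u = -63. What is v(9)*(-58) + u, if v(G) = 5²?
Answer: -1513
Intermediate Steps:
v(G) = 25
v(9)*(-58) + u = 25*(-58) - 63 = -1450 - 63 = -1513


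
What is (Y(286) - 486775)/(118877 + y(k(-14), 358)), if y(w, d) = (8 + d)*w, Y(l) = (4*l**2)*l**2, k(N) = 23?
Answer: 26761855689/127295 ≈ 2.1024e+5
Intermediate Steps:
Y(l) = 4*l**4
y(w, d) = w*(8 + d)
(Y(286) - 486775)/(118877 + y(k(-14), 358)) = (4*286**4 - 486775)/(118877 + 23*(8 + 358)) = (4*6690585616 - 486775)/(118877 + 23*366) = (26762342464 - 486775)/(118877 + 8418) = 26761855689/127295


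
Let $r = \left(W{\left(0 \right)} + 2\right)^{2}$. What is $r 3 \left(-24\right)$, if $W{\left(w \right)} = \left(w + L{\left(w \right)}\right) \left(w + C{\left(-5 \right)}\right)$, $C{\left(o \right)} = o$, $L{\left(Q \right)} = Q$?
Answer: $-288$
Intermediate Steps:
$W{\left(w \right)} = 2 w \left(-5 + w\right)$ ($W{\left(w \right)} = \left(w + w\right) \left(w - 5\right) = 2 w \left(-5 + w\right)$)
$r = 4$ ($r = \left(2 \cdot 0 \left(-5 + 0\right) + 2\right)^{2} = \left(2 \cdot 0 \left(-5\right) + 2\right)^{2} = \left(0 + 2\right)^{2} = 2^{2} = 4$)
$r 3 \left(-24\right) = 4 \cdot 3 \left(-24\right) = 12 \left(-24\right) = -288$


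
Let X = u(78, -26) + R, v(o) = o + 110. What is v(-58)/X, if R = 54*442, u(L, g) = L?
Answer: 2/921 ≈ 0.0021716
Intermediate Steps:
v(o) = 110 + o
R = 23868
X = 23946 (X = 78 + 23868 = 23946)
v(-58)/X = (110 - 58)/23946 = 52*(1/23946) = 2/921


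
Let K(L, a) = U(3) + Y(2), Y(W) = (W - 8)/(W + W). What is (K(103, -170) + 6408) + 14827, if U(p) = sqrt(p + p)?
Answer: 42467/2 + sqrt(6) ≈ 21236.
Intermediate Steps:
Y(W) = (-8 + W)/(2*W) (Y(W) = (-8 + W)/((2*W)) = (-8 + W)*(1/(2*W)) = (-8 + W)/(2*W))
U(p) = sqrt(2)*sqrt(p) (U(p) = sqrt(2*p) = sqrt(2)*sqrt(p))
K(L, a) = -3/2 + sqrt(6) (K(L, a) = sqrt(2)*sqrt(3) + (1/2)*(-8 + 2)/2 = sqrt(6) + (1/2)*(1/2)*(-6) = sqrt(6) - 3/2 = -3/2 + sqrt(6))
(K(103, -170) + 6408) + 14827 = ((-3/2 + sqrt(6)) + 6408) + 14827 = (12813/2 + sqrt(6)) + 14827 = 42467/2 + sqrt(6)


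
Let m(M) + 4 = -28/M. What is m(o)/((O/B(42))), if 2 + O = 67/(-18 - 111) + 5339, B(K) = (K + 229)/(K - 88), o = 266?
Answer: 1363401/300833422 ≈ 0.0045321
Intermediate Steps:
m(M) = -4 - 28/M
B(K) = (229 + K)/(-88 + K)
O = 688406/129 (O = -2 + (67/(-18 - 111) + 5339) = -2 + (67/(-129) + 5339) = -2 + (-1/129*67 + 5339) = -2 + (-67/129 + 5339) = -2 + 688664/129 = 688406/129 ≈ 5336.5)
m(o)/((O/B(42))) = (-4 - 28/266)/((688406/(129*(((229 + 42)/(-88 + 42)))))) = (-4 - 28*1/266)/((688406/(129*((271/(-46)))))) = (-4 - 2/19)/((688406/(129*((-1/46*271))))) = -78/(19*(688406/(129*(-271/46)))) = -78/(19*((688406/129)*(-46/271))) = -78/(19*(-31666676/34959)) = -78/19*(-34959/31666676) = 1363401/300833422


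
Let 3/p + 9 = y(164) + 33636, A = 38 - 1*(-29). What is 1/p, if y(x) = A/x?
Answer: 5514895/492 ≈ 11209.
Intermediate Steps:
A = 67 (A = 38 + 29 = 67)
y(x) = 67/x
p = 492/5514895 (p = 3/(-9 + (67/164 + 33636)) = 3/(-9 + 5516371/164) = 3/(5514895/164) = 3*(164/5514895) = 492/5514895 ≈ 8.9213e-5)
1/p = 1/(492/5514895) = 5514895/492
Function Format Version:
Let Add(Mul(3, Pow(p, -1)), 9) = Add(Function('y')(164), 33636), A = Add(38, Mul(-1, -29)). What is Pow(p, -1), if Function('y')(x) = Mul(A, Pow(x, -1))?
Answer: Rational(5514895, 492) ≈ 11209.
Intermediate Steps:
A = 67 (A = Add(38, 29) = 67)
Function('y')(x) = Mul(67, Pow(x, -1))
p = Rational(492, 5514895) (p = Mul(3, Pow(Add(-9, Add(Mul(67, Pow(164, -1)), 33636)), -1)) = Mul(3, Pow(Add(-9, Add(Mul(67, Rational(1, 164)), 33636)), -1)) = Mul(3, Pow(Add(-9, Add(Rational(67, 164), 33636)), -1)) = Mul(3, Pow(Add(-9, Rational(5516371, 164)), -1)) = Mul(3, Pow(Rational(5514895, 164), -1)) = Mul(3, Rational(164, 5514895)) = Rational(492, 5514895) ≈ 8.9213e-5)
Pow(p, -1) = Pow(Rational(492, 5514895), -1) = Rational(5514895, 492)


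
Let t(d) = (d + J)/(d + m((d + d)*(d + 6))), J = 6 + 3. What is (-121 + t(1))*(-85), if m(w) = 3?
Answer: 20145/2 ≈ 10073.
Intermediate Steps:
J = 9
t(d) = (9 + d)/(3 + d) (t(d) = (d + 9)/(d + 3) = (9 + d)/(3 + d))
(-121 + t(1))*(-85) = (-121 + (9 + 1)/(3 + 1))*(-85) = (-121 + 10/4)*(-85) = (-121 + (¼)*10)*(-85) = (-121 + 5/2)*(-85) = -237/2*(-85) = 20145/2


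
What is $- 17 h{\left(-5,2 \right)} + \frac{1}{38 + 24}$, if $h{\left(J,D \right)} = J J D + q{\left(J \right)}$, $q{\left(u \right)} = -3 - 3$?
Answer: $- \frac{46375}{62} \approx -747.98$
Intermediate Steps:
$q{\left(u \right)} = -6$
$h{\left(J,D \right)} = -6 + D J^{2}$ ($h{\left(J,D \right)} = J J D - 6 = J^{2} D - 6 = D J^{2} - 6 = -6 + D J^{2}$)
$- 17 h{\left(-5,2 \right)} + \frac{1}{38 + 24} = - 17 \left(-6 + 2 \left(-5\right)^{2}\right) + \frac{1}{38 + 24} = - 17 \left(-6 + 2 \cdot 25\right) + \frac{1}{62} = - 17 \left(-6 + 50\right) + \frac{1}{62} = \left(-17\right) 44 + \frac{1}{62} = -748 + \frac{1}{62} = - \frac{46375}{62}$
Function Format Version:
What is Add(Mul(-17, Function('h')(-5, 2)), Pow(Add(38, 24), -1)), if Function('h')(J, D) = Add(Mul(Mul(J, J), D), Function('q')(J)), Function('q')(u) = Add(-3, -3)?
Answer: Rational(-46375, 62) ≈ -747.98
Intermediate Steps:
Function('q')(u) = -6
Function('h')(J, D) = Add(-6, Mul(D, Pow(J, 2))) (Function('h')(J, D) = Add(Mul(Mul(J, J), D), -6) = Add(Mul(Pow(J, 2), D), -6) = Add(Mul(D, Pow(J, 2)), -6) = Add(-6, Mul(D, Pow(J, 2))))
Add(Mul(-17, Function('h')(-5, 2)), Pow(Add(38, 24), -1)) = Add(Mul(-17, Add(-6, Mul(2, Pow(-5, 2)))), Pow(Add(38, 24), -1)) = Add(Mul(-17, Add(-6, Mul(2, 25))), Pow(62, -1)) = Add(Mul(-17, Add(-6, 50)), Rational(1, 62)) = Add(Mul(-17, 44), Rational(1, 62)) = Add(-748, Rational(1, 62)) = Rational(-46375, 62)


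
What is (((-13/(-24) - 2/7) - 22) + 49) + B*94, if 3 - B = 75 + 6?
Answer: -1227197/168 ≈ -7304.7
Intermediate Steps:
B = -78 (B = 3 - (75 + 6) = 3 - 1*81 = 3 - 81 = -78)
(((-13/(-24) - 2/7) - 22) + 49) + B*94 = (((-13/(-24) - 2/7) - 22) + 49) - 78*94 = (((-13*(-1/24) - 2*⅐) - 22) + 49) - 7332 = (((13/24 - 2/7) - 22) + 49) - 7332 = ((43/168 - 22) + 49) - 7332 = (-3653/168 + 49) - 7332 = 4579/168 - 7332 = -1227197/168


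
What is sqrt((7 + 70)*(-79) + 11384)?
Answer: 3*sqrt(589) ≈ 72.808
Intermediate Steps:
sqrt((7 + 70)*(-79) + 11384) = sqrt(77*(-79) + 11384) = sqrt(-6083 + 11384) = sqrt(5301) = 3*sqrt(589)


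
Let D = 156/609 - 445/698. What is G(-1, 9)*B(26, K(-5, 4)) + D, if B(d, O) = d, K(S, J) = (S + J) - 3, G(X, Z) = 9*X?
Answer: -33210435/141694 ≈ -234.38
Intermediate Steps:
K(S, J) = -3 + J + S (K(S, J) = (J + S) - 3 = -3 + J + S)
D = -54039/141694 (D = 156*(1/609) - 445*1/698 = 52/203 - 445/698 = -54039/141694 ≈ -0.38138)
G(-1, 9)*B(26, K(-5, 4)) + D = (9*(-1))*26 - 54039/141694 = -9*26 - 54039/141694 = -234 - 54039/141694 = -33210435/141694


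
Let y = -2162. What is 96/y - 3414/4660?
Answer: -1957107/2518730 ≈ -0.77702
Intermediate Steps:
96/y - 3414/4660 = 96/(-2162) - 3414/4660 = 96*(-1/2162) - 3414*1/4660 = -48/1081 - 1707/2330 = -1957107/2518730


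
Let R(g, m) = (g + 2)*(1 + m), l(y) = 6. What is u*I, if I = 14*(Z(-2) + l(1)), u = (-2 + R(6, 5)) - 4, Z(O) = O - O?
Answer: 3528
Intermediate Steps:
Z(O) = 0
R(g, m) = (1 + m)*(2 + g) (R(g, m) = (2 + g)*(1 + m) = (1 + m)*(2 + g))
u = 42 (u = (-2 + (2 + 6 + 2*5 + 6*5)) - 4 = (-2 + (2 + 6 + 10 + 30)) - 4 = (-2 + 48) - 4 = 46 - 4 = 42)
I = 84 (I = 14*(0 + 6) = 14*6 = 84)
u*I = 42*84 = 3528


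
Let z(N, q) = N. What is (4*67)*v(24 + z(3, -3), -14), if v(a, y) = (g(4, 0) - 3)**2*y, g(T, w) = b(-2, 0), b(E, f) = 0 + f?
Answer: -33768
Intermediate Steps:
b(E, f) = f
g(T, w) = 0
v(a, y) = 9*y (v(a, y) = (0 - 3)**2*y = (-3)**2*y = 9*y)
(4*67)*v(24 + z(3, -3), -14) = (4*67)*(9*(-14)) = 268*(-126) = -33768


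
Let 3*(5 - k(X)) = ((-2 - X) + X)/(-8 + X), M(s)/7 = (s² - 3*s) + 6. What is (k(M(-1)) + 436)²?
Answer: 1682148196/8649 ≈ 1.9449e+5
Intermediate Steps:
M(s) = 42 - 21*s + 7*s² (M(s) = 7*((s² - 3*s) + 6) = 7*(6 + s² - 3*s) = 42 - 21*s + 7*s²)
k(X) = 5 + 2/(3*(-8 + X)) (k(X) = 5 - ((-2 - X) + X)/(3*(-8 + X)) = 5 - (-2)/(3*(-8 + X)) = 5 + 2/(3*(-8 + X)))
(k(M(-1)) + 436)² = ((-118 + 15*(42 - 21*(-1) + 7*(-1)²))/(3*(-8 + (42 - 21*(-1) + 7*(-1)²))) + 436)² = ((-118 + 15*(42 + 21 + 7*1))/(3*(-8 + (42 + 21 + 7*1))) + 436)² = ((-118 + 15*(42 + 21 + 7))/(3*(-8 + (42 + 21 + 7))) + 436)² = ((-118 + 15*70)/(3*(-8 + 70)) + 436)² = ((⅓)*(-118 + 1050)/62 + 436)² = ((⅓)*(1/62)*932 + 436)² = (466/93 + 436)² = (41014/93)² = 1682148196/8649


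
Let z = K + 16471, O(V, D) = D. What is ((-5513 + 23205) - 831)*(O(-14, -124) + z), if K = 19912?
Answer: 611362999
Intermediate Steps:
z = 36383 (z = 19912 + 16471 = 36383)
((-5513 + 23205) - 831)*(O(-14, -124) + z) = ((-5513 + 23205) - 831)*(-124 + 36383) = (17692 - 831)*36259 = 16861*36259 = 611362999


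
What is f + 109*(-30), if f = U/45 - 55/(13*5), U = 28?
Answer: -1913081/585 ≈ -3270.2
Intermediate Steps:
f = -131/585 (f = 28/45 - 55/(13*5) = 28*(1/45) - 55/65 = 28/45 - 55*1/65 = 28/45 - 11/13 = -131/585 ≈ -0.22393)
f + 109*(-30) = -131/585 + 109*(-30) = -131/585 - 3270 = -1913081/585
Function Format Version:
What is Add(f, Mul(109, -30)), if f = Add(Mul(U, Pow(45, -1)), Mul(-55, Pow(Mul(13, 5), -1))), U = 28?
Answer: Rational(-1913081, 585) ≈ -3270.2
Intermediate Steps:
f = Rational(-131, 585) (f = Add(Mul(28, Pow(45, -1)), Mul(-55, Pow(Mul(13, 5), -1))) = Add(Mul(28, Rational(1, 45)), Mul(-55, Pow(65, -1))) = Add(Rational(28, 45), Mul(-55, Rational(1, 65))) = Add(Rational(28, 45), Rational(-11, 13)) = Rational(-131, 585) ≈ -0.22393)
Add(f, Mul(109, -30)) = Add(Rational(-131, 585), Mul(109, -30)) = Add(Rational(-131, 585), -3270) = Rational(-1913081, 585)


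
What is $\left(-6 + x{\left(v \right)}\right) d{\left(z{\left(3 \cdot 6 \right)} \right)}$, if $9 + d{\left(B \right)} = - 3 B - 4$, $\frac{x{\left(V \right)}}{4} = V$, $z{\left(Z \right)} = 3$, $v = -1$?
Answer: $220$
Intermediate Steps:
$x{\left(V \right)} = 4 V$
$d{\left(B \right)} = -13 - 3 B$ ($d{\left(B \right)} = -9 - \left(4 + 3 B\right) = -13 - 3 B$)
$\left(-6 + x{\left(v \right)}\right) d{\left(z{\left(3 \cdot 6 \right)} \right)} = \left(-6 + 4 \left(-1\right)\right) \left(-13 - 9\right) = \left(-6 - 4\right) \left(-13 - 9\right) = \left(-10\right) \left(-22\right) = 220$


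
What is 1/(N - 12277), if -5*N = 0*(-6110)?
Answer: -1/12277 ≈ -8.1453e-5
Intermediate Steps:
N = 0 (N = -0*(-6110) = -⅕*0 = 0)
1/(N - 12277) = 1/(0 - 12277) = 1/(-12277) = -1/12277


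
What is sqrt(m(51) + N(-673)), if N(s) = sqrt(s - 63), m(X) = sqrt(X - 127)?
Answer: sqrt(2)*sqrt(I)*sqrt(sqrt(19) + 2*sqrt(46)) ≈ 4.2336 + 4.2336*I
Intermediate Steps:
m(X) = sqrt(-127 + X)
N(s) = sqrt(-63 + s)
sqrt(m(51) + N(-673)) = sqrt(sqrt(-127 + 51) + sqrt(-63 - 673)) = sqrt(sqrt(-76) + sqrt(-736)) = sqrt(2*I*sqrt(19) + 4*I*sqrt(46))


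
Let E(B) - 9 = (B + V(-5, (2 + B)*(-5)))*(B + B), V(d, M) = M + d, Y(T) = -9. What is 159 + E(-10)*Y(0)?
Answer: 4578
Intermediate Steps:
E(B) = 9 + 2*B*(-15 - 4*B) (E(B) = 9 + (B + ((2 + B)*(-5) - 5))*(B + B) = 9 + (B + ((-10 - 5*B) - 5))*(2*B) = 9 + (B + (-15 - 5*B))*(2*B) = 9 + (-15 - 4*B)*(2*B) = 9 + 2*B*(-15 - 4*B))
159 + E(-10)*Y(0) = 159 + (9 - 30*(-10) - 8*(-10)²)*(-9) = 159 + (9 + 300 - 8*100)*(-9) = 159 + (9 + 300 - 800)*(-9) = 159 - 491*(-9) = 159 + 4419 = 4578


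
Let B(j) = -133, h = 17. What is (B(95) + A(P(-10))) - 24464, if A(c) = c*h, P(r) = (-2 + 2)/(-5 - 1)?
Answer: -24597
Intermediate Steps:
P(r) = 0 (P(r) = 0/(-6) = 0*(-⅙) = 0)
A(c) = 17*c (A(c) = c*17 = 17*c)
(B(95) + A(P(-10))) - 24464 = (-133 + 17*0) - 24464 = (-133 + 0) - 24464 = -133 - 24464 = -24597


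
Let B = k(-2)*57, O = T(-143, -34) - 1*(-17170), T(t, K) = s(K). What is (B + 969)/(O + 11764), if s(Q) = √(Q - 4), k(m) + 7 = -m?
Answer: 3298476/139529399 - 114*I*√38/139529399 ≈ 0.02364 - 5.0365e-6*I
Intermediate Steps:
k(m) = -7 - m
s(Q) = √(-4 + Q)
T(t, K) = √(-4 + K)
O = 17170 + I*√38 (O = √(-4 - 34) - 1*(-17170) = √(-38) + 17170 = I*√38 + 17170 = 17170 + I*√38 ≈ 17170.0 + 6.1644*I)
B = -285 (B = (-7 - 1*(-2))*57 = (-7 + 2)*57 = -5*57 = -285)
(B + 969)/(O + 11764) = (-285 + 969)/((17170 + I*√38) + 11764) = 684/(28934 + I*√38)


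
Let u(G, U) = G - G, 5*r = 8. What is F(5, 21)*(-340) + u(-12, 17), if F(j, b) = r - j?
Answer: 1156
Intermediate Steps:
r = 8/5 (r = (1/5)*8 = 8/5 ≈ 1.6000)
F(j, b) = 8/5 - j
u(G, U) = 0
F(5, 21)*(-340) + u(-12, 17) = (8/5 - 1*5)*(-340) + 0 = (8/5 - 5)*(-340) + 0 = -17/5*(-340) + 0 = 1156 + 0 = 1156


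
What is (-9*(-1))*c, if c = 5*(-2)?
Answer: -90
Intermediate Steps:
c = -10
(-9*(-1))*c = -9*(-1)*(-10) = 9*(-10) = -90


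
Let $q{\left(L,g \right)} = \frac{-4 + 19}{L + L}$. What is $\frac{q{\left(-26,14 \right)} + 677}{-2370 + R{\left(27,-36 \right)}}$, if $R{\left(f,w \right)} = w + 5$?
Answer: $- \frac{5027}{17836} \approx -0.28185$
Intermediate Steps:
$R{\left(f,w \right)} = 5 + w$
$q{\left(L,g \right)} = \frac{15}{2 L}$
$\frac{q{\left(-26,14 \right)} + 677}{-2370 + R{\left(27,-36 \right)}} = \frac{\frac{15}{2 \left(-26\right)} + 677}{-2370 + \left(5 - 36\right)} = \frac{\frac{15}{2} \left(- \frac{1}{26}\right) + 677}{-2370 - 31} = \frac{- \frac{15}{52} + 677}{-2401} = \frac{35189}{52} \left(- \frac{1}{2401}\right) = - \frac{5027}{17836}$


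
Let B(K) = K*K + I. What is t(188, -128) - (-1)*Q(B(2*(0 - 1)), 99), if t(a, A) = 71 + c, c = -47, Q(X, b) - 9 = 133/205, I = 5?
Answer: 6898/205 ≈ 33.649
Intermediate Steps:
B(K) = 5 + K² (B(K) = K*K + 5 = K² + 5 = 5 + K²)
Q(X, b) = 1978/205 (Q(X, b) = 9 + 133/205 = 1978/205)
t(a, A) = 24 (t(a, A) = 71 - 47 = 24)
t(188, -128) - (-1)*Q(B(2*(0 - 1)), 99) = 24 - (-1)*1978/205 = 24 - 1*(-1978/205) = 24 + 1978/205 = 6898/205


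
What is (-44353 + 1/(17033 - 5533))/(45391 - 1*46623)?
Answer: 510059499/14168000 ≈ 36.001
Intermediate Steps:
(-44353 + 1/(17033 - 5533))/(45391 - 1*46623) = (-44353 + 1/11500)/(45391 - 46623) = (-44353 + 1/11500)/(-1232) = -510059499/11500*(-1/1232) = 510059499/14168000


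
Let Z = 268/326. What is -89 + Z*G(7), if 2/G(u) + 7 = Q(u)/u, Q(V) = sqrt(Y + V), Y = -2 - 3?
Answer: -34894217/391037 - 1876*sqrt(2)/391037 ≈ -89.242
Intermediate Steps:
Y = -5
Q(V) = sqrt(-5 + V)
Z = 134/163 (Z = 268*(1/326) = 134/163 ≈ 0.82209)
G(u) = 2/(-7 + sqrt(-5 + u)/u)
-89 + Z*G(7) = -89 + 134*(-2*7/(-sqrt(-5 + 7) + 7*7))/163 = -89 + 134*(-2*7/(-sqrt(2) + 49))/163 = -89 + 134*(-2*7/(49 - sqrt(2)))/163 = -89 + 134*(-14/(49 - sqrt(2)))/163 = -89 - 1876/(163*(49 - sqrt(2)))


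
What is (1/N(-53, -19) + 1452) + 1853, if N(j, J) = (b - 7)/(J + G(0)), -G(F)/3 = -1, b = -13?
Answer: 16529/5 ≈ 3305.8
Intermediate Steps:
G(F) = 3 (G(F) = -3*(-1) = 3)
N(j, J) = -20/(3 + J) (N(j, J) = (-13 - 7)/(J + 3) = -20/(3 + J))
(1/N(-53, -19) + 1452) + 1853 = (1/(-20/(3 - 19)) + 1452) + 1853 = (1/(-20/(-16)) + 1452) + 1853 = (1/(-20*(-1/16)) + 1452) + 1853 = (1/(5/4) + 1452) + 1853 = (4/5 + 1452) + 1853 = 7264/5 + 1853 = 16529/5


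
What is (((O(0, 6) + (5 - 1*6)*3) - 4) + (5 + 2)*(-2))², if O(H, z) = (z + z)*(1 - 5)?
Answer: 4761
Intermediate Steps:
O(H, z) = -8*z (O(H, z) = (2*z)*(-4) = -8*z)
(((O(0, 6) + (5 - 1*6)*3) - 4) + (5 + 2)*(-2))² = (((-8*6 + (5 - 1*6)*3) - 4) + (5 + 2)*(-2))² = (((-48 + (5 - 6)*3) - 4) + 7*(-2))² = (((-48 - 1*3) - 4) - 14)² = (((-48 - 3) - 4) - 14)² = ((-51 - 4) - 14)² = (-55 - 14)² = (-69)² = 4761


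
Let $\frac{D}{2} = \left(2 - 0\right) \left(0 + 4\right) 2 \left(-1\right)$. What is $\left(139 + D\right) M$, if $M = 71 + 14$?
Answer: $9095$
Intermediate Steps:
$M = 85$
$D = -32$ ($D = 2 \left(2 - 0\right) \left(0 + 4\right) 2 \left(-1\right) = 2 \left(2 + 0\right) 4 \cdot 2 \left(-1\right) = 2 \cdot 2 \cdot 8 \left(-1\right) = 2 \cdot 16 \left(-1\right) = 2 \left(-16\right) = -32$)
$\left(139 + D\right) M = \left(139 - 32\right) 85 = 107 \cdot 85 = 9095$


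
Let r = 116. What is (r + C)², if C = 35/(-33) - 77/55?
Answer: 350962756/27225 ≈ 12891.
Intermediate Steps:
C = -406/165 (C = 35*(-1/33) - 77*1/55 = -35/33 - 7/5 = -406/165 ≈ -2.4606)
(r + C)² = (116 - 406/165)² = (18734/165)² = 350962756/27225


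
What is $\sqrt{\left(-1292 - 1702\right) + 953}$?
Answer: $i \sqrt{2041} \approx 45.177 i$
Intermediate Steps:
$\sqrt{\left(-1292 - 1702\right) + 953} = \sqrt{-2994 + 953} = \sqrt{-2041} = i \sqrt{2041}$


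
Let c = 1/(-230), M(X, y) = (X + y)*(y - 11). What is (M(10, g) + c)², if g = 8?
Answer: 154281241/52900 ≈ 2916.5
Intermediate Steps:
M(X, y) = (-11 + y)*(X + y) (M(X, y) = (X + y)*(-11 + y) = (-11 + y)*(X + y))
c = -1/230 ≈ -0.0043478
(M(10, g) + c)² = ((8² - 11*10 - 11*8 + 10*8) - 1/230)² = ((64 - 110 - 88 + 80) - 1/230)² = (-54 - 1/230)² = (-12421/230)² = 154281241/52900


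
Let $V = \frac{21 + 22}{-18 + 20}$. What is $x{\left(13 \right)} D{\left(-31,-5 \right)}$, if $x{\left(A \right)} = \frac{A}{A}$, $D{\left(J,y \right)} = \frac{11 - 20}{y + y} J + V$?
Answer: $- \frac{32}{5} \approx -6.4$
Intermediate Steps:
$V = \frac{43}{2} \approx 21.5$
$D{\left(J,y \right)} = \frac{43}{2} - \frac{9 J}{2 y}$ ($D{\left(J,y \right)} = \frac{11 - 20}{y + y} J + \frac{43}{2} = - \frac{9}{2 y} J + \frac{43}{2} = - \frac{9 J}{2 y} + \frac{43}{2} = \frac{43}{2} - \frac{9 J}{2 y}$)
$x{\left(A \right)} = 1$
$x{\left(13 \right)} D{\left(-31,-5 \right)} = 1 \frac{\left(-9\right) \left(-31\right) + 43 \left(-5\right)}{2 \left(-5\right)} = 1 \cdot \frac{1}{2} \left(- \frac{1}{5}\right) \left(279 - 215\right) = 1 \cdot \frac{1}{2} \left(- \frac{1}{5}\right) 64 = 1 \left(- \frac{32}{5}\right) = - \frac{32}{5}$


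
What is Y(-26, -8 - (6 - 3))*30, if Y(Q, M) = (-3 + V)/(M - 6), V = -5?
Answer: 240/17 ≈ 14.118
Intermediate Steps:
Y(Q, M) = -8/(-6 + M) (Y(Q, M) = (-3 - 5)/(M - 6) = -8/(-6 + M))
Y(-26, -8 - (6 - 3))*30 = -8/(-6 + (-8 - (6 - 3)))*30 = -8/(-6 + (-8 - 1*3))*30 = -8/(-6 + (-8 - 3))*30 = -8/(-6 - 11)*30 = -8/(-17)*30 = -8*(-1/17)*30 = (8/17)*30 = 240/17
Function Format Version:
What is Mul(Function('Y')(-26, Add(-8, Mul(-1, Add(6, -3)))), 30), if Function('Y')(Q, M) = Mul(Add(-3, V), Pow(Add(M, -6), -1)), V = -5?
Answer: Rational(240, 17) ≈ 14.118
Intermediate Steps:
Function('Y')(Q, M) = Mul(-8, Pow(Add(-6, M), -1)) (Function('Y')(Q, M) = Mul(Add(-3, -5), Pow(Add(M, -6), -1)) = Mul(-8, Pow(Add(-6, M), -1)))
Mul(Function('Y')(-26, Add(-8, Mul(-1, Add(6, -3)))), 30) = Mul(Mul(-8, Pow(Add(-6, Add(-8, Mul(-1, Add(6, -3)))), -1)), 30) = Mul(Mul(-8, Pow(Add(-6, Add(-8, Mul(-1, 3))), -1)), 30) = Mul(Mul(-8, Pow(Add(-6, Add(-8, -3)), -1)), 30) = Mul(Mul(-8, Pow(Add(-6, -11), -1)), 30) = Mul(Mul(-8, Pow(-17, -1)), 30) = Mul(Mul(-8, Rational(-1, 17)), 30) = Mul(Rational(8, 17), 30) = Rational(240, 17)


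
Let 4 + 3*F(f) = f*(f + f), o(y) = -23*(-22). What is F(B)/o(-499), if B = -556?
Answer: 309134/759 ≈ 407.29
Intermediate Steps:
o(y) = 506
F(f) = -4/3 + 2*f²/3 (F(f) = -4/3 + (f*(f + f))/3 = -4/3 + (f*(2*f))/3 = -4/3 + (2*f²)/3 = -4/3 + 2*f²/3)
F(B)/o(-499) = (-4/3 + (⅔)*(-556)²)/506 = (-4/3 + (⅔)*309136)*(1/506) = (-4/3 + 618272/3)*(1/506) = (618268/3)*(1/506) = 309134/759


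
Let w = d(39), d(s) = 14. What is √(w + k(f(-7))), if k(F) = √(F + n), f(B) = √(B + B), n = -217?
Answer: √(14 + √(-217 + I*√14)) ≈ 4.1556 + 1.7725*I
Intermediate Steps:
f(B) = √2*√B (f(B) = √(2*B) = √2*√B)
w = 14
k(F) = √(-217 + F) (k(F) = √(F - 217) = √(-217 + F))
√(w + k(f(-7))) = √(14 + √(-217 + √2*√(-7))) = √(14 + √(-217 + √2*(I*√7))) = √(14 + √(-217 + I*√14))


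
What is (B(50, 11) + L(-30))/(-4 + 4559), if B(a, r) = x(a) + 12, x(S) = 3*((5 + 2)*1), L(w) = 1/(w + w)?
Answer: 1979/273300 ≈ 0.0072411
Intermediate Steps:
L(w) = 1/(2*w)
x(S) = 21 (x(S) = 3*(7*1) = 3*7 = 21)
B(a, r) = 33 (B(a, r) = 21 + 12 = 33)
(B(50, 11) + L(-30))/(-4 + 4559) = (33 + (1/2)/(-30))/(-4 + 4559) = (33 + (1/2)*(-1/30))/4555 = (33 - 1/60)*(1/4555) = (1979/60)*(1/4555) = 1979/273300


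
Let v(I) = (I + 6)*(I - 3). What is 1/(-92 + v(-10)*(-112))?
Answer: -1/5916 ≈ -0.00016903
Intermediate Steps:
v(I) = (-3 + I)*(6 + I) (v(I) = (6 + I)*(-3 + I) = (-3 + I)*(6 + I))
1/(-92 + v(-10)*(-112)) = 1/(-92 + (-18 + (-10)**2 + 3*(-10))*(-112)) = 1/(-92 + (-18 + 100 - 30)*(-112)) = 1/(-92 + 52*(-112)) = 1/(-92 - 5824) = 1/(-5916) = -1/5916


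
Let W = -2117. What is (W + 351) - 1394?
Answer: -3160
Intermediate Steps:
(W + 351) - 1394 = (-2117 + 351) - 1394 = -1766 - 1394 = -3160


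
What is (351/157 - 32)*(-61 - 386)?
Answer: 2088831/157 ≈ 13305.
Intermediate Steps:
(351/157 - 32)*(-61 - 386) = (351*(1/157) - 32)*(-447) = (351/157 - 32)*(-447) = -4673/157*(-447) = 2088831/157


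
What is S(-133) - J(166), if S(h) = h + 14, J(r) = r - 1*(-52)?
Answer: -337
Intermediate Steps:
J(r) = 52 + r (J(r) = r + 52 = 52 + r)
S(h) = 14 + h
S(-133) - J(166) = (14 - 133) - (52 + 166) = -119 - 1*218 = -119 - 218 = -337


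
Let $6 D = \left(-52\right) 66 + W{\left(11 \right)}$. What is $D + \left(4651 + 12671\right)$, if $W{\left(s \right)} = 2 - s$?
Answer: $\frac{33497}{2} \approx 16749.0$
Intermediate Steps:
$D = - \frac{1147}{2}$ ($D = \frac{\left(-52\right) 66 + \left(2 - 11\right)}{6} = \frac{-3432 + \left(2 - 11\right)}{6} = \frac{-3432 - 9}{6} = \frac{1}{6} \left(-3441\right) = - \frac{1147}{2} \approx -573.5$)
$D + \left(4651 + 12671\right) = - \frac{1147}{2} + \left(4651 + 12671\right) = - \frac{1147}{2} + 17322 = \frac{33497}{2}$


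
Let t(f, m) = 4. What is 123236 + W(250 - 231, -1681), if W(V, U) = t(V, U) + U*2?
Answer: 119878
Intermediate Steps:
W(V, U) = 4 + 2*U (W(V, U) = 4 + U*2 = 4 + 2*U)
123236 + W(250 - 231, -1681) = 123236 + (4 + 2*(-1681)) = 123236 + (4 - 3362) = 123236 - 3358 = 119878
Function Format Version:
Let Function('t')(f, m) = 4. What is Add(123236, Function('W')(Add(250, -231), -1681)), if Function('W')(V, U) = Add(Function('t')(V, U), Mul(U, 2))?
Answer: 119878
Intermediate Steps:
Function('W')(V, U) = Add(4, Mul(2, U)) (Function('W')(V, U) = Add(4, Mul(U, 2)) = Add(4, Mul(2, U)))
Add(123236, Function('W')(Add(250, -231), -1681)) = Add(123236, Add(4, Mul(2, -1681))) = Add(123236, Add(4, -3362)) = Add(123236, -3358) = 119878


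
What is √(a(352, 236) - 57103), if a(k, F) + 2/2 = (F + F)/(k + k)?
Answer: I*√110552046/44 ≈ 238.96*I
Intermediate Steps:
a(k, F) = -1 + F/k (a(k, F) = -1 + (F + F)/(k + k) = -1 + (2*F)/((2*k)) = -1 + (2*F)*(1/(2*k)) = -1 + F/k)
√(a(352, 236) - 57103) = √((236 - 1*352)/352 - 57103) = √((236 - 352)/352 - 57103) = √((1/352)*(-116) - 57103) = √(-29/88 - 57103) = √(-5025093/88) = I*√110552046/44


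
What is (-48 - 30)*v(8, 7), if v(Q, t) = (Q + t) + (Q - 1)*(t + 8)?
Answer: -9360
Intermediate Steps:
v(Q, t) = Q + t + (-1 + Q)*(8 + t) (v(Q, t) = (Q + t) + (-1 + Q)*(8 + t) = Q + t + (-1 + Q)*(8 + t))
(-48 - 30)*v(8, 7) = (-48 - 30)*(-8 + 9*8 + 8*7) = -78*(-8 + 72 + 56) = -78*120 = -9360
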